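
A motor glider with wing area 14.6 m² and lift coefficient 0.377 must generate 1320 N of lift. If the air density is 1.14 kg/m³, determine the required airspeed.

v = 20.5 m/s

L = ½ρv²S·CL ⇒ v = √(2L/(ρ·S·CL))
v = √(2 × 1320 / (1.14 × 14.6 × 0.377)) = √420.7 = 20.5 m/s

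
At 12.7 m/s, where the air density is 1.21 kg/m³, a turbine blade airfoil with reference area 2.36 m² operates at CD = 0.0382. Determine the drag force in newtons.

Dynamic pressure q = ½ρv² = ½ × 1.21 × 12.7² = 97.58 Pa.
D = q·S·CD = 97.58 × 2.36 × 0.0382 = 8.8 N

D = 8.8 N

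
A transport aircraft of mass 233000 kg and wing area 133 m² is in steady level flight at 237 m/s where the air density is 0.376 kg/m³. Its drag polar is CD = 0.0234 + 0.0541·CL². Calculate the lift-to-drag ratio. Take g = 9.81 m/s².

L/D = 9.76

In steady level flight, lift balances weight: W = mg = 233000 × 9.81 = 2.2857×10^6 N.
q = ½ρv² = ½ × 0.376 × 237² = 10560 Pa.
Required CL = L/(qS) = 2.2857×10^6/(10560·133) = 1.627.
CD = 0.0234 + 0.0541 × 1.627² = 0.1667.
L/D = CL/CD = 1.627 / 0.1667 = 9.76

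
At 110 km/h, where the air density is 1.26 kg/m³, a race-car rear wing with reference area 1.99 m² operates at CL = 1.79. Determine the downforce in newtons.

L = 2100 N

Convert speed: v = 110 km/h ÷ 3.6 = 30.56 m/s.
L = ½ρv²S·CL = ½ × 1.26 × 30.56² × 1.99 × 1.79 = 2100 N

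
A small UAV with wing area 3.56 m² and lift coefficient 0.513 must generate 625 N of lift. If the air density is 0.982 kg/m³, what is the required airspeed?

v = 26.4 m/s

L = ½ρv²S·CL ⇒ v = √(2L/(ρ·S·CL))
v = √(2 × 625 / (0.982 × 3.56 × 0.513)) = √697 = 26.4 m/s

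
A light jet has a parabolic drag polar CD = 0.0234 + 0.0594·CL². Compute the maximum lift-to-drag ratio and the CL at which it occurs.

(L/D)max = 13.4, at CL = 0.628

For CD = CD0 + K·CL², (L/D)max occurs at CL* = √(CD0/K) and equals 1/(2√(K·CD0)).
(L/D)max = 1/(2√(0.0594 × 0.0234)) = 1/(2 × 0.03728) = 13.4
CL* = √(0.0234/0.0594) = 0.628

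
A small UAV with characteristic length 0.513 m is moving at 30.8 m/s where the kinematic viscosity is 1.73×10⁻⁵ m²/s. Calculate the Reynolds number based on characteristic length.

Re = 9.13×10^5

Re = v·c/ν = 30.8 × 0.513 / (1.73×10⁻⁵) = 9.13×10^5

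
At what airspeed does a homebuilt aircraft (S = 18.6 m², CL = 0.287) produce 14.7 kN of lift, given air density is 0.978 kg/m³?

v = 75 m/s

L = ½ρv²S·CL ⇒ v = √(2L/(ρ·S·CL))
v = √(2 × 14700 / (0.978 × 18.6 × 0.287)) = √5631 = 75 m/s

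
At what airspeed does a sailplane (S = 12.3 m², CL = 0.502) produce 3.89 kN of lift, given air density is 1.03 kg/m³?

v = 35 m/s

L = ½ρv²S·CL ⇒ v = √(2L/(ρ·S·CL))
v = √(2 × 3890 / (1.03 × 12.3 × 0.502)) = √1223 = 35 m/s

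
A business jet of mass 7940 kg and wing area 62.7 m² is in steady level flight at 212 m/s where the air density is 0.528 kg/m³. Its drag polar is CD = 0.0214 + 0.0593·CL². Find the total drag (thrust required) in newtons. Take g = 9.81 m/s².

Level flight ⇒ L = W = m·g = 7940 × 9.81 = 77891 N.
Dynamic pressure q = 0.5 × 0.528 × 212² = 11870 Pa.
CL = W/(q·S) = 77891 / (11870 × 62.7) = 0.1047.
CD = 0.0214 + 0.0593 × 0.1047² = 0.02205.
D = q·S·CD = 11870 × 62.7 × 0.02205 = 16400 N

D = 16400 N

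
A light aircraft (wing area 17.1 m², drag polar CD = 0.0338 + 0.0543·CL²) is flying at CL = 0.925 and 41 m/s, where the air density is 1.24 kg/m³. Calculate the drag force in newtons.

D = 1430 N

CD = 0.0338 + 0.0543 × 0.925² = 0.08026
D = ½ρv²S·CD = ½ × 1.24 × 41² × 17.1 × 0.08026 = 1430 N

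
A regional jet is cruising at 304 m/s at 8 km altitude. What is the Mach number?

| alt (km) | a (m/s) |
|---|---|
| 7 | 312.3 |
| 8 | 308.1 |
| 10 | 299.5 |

At 8 km, from the table: a = 308.1 m/s.
M = v/a = 304 / 308.1 = 0.987

M = 0.987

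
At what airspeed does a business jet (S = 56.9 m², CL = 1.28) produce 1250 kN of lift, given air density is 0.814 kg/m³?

v = 205 m/s

L = ½ρv²S·CL ⇒ v = √(2L/(ρ·S·CL))
v = √(2 × 1.25×10^6 / (0.814 × 56.9 × 1.28)) = √42170 = 205 m/s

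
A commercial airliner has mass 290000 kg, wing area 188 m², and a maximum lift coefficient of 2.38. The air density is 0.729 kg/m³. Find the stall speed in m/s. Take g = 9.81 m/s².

V_stall = 132 m/s

Weight W = mg = 290000 × 9.81 = 2.845×10^6 N.
V_stall = √(2W/(ρ·S·CL,max)) = √(2 × 2.845×10^6 / (0.729 × 188 × 2.38))
V_stall = √17440 = 132 m/s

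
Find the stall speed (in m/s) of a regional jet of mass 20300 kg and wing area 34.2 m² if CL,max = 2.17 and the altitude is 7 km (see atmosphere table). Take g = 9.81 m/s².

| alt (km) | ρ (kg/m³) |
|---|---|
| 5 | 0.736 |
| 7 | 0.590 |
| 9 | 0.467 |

At 7 km, from the table: ρ = 0.590 kg/m³.
Stall occurs when L = W at CL,max. W = mg = 20300 × 9.81 = 1.991×10^5 N.
From L = ½ρV²S·CL,max = W: V_stall = √(2W/(ρSCL,max)) = √(2·1.991×10^5/(0.59·34.2·2.17))
V_stall = √9096 = 95.4 m/s

V_stall = 95.4 m/s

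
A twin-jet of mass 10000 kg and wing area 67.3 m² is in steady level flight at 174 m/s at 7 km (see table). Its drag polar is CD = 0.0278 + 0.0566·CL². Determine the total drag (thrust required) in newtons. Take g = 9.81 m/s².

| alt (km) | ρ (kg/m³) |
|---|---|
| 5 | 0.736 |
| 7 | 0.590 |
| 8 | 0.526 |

At 7 km, from the table: ρ = 0.590 kg/m³.
In steady level flight, lift balances weight: W = mg = 10000 × 9.81 = 98100 N.
Dynamic pressure q = 0.5 × 0.59 × 174² = 8931 Pa.
CL = 2W/(ρv²S) = 2×98100/(0.59×174²×67.3) = 0.1632.
CD = 0.0278 + 0.0566 × 0.1632² = 0.02931.
D = q·S·CD = 8931 × 67.3 × 0.02931 = 17620 N

D = 17600 N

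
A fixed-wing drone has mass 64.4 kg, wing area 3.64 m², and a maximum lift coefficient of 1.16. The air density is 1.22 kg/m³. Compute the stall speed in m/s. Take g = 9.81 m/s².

Stall occurs when L = W at CL,max. W = mg = 64.4 × 9.81 = 631.8 N.
From L = ½ρV²S·CL,max = W: V_stall = √(2W/(ρSCL,max)) = √(2·631.8/(1.22·3.64·1.16))
V_stall = √245.3 = 15.7 m/s

V_stall = 15.7 m/s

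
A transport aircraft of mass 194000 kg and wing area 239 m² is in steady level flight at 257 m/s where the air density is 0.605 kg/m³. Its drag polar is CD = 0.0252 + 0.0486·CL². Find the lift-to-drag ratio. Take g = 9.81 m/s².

Level flight ⇒ L = W = m·g = 194000 × 9.81 = 1.9031×10^6 N.
q = ½ρv² = ½ × 0.605 × 257² = 19980 Pa.
CL = 2W/(ρv²S) = 2×1.9031×10^6/(0.605×257²×239) = 0.3985.
CD = 0.0252 + 0.0486 × 0.3985² = 0.03292.
L/D = CL/CD = 0.3985 / 0.03292 = 12.1

L/D = 12.1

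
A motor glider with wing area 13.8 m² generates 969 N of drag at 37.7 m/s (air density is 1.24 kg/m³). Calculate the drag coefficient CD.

CD = 0.0797

From D = ½ρv²S·CD, rearranging gives CD = 2D/(ρv²S).
CD = 2 × 969 / (1.24 × 37.7² × 13.8) = 0.0797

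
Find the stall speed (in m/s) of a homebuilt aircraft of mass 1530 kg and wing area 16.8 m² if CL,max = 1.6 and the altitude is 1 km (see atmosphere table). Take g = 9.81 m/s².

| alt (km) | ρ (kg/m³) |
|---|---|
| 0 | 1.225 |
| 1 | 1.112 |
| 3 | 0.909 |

V_stall = 31.7 m/s

At 1 km, from the table: ρ = 1.112 kg/m³.
Weight W = mg = 1530 × 9.81 = 15010 N.
From L = ½ρV²S·CL,max = W: V_stall = √(2W/(ρSCL,max)) = √(2·15010/(1.112·16.8·1.6))
V_stall = √1004 = 31.7 m/s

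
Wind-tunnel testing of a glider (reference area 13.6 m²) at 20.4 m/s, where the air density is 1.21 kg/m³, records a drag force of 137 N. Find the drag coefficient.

CD = 0.04

From D = ½ρv²S·CD, rearranging gives CD = 2D/(ρv²S).
CD = 2 × 137 / (1.21 × 20.4² × 13.6) = 0.04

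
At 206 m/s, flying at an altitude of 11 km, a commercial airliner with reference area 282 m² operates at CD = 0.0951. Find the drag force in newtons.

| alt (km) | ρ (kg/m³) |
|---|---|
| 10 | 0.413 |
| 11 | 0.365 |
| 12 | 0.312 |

At 11 km, from the table: ρ = 0.365 kg/m³.
D = ½ρv²S·CD = ½ × 0.365 × 206² × 282 × 0.0951 = 2.08×10^5 N ≈ 208 kN

D = 2.08×10^5 N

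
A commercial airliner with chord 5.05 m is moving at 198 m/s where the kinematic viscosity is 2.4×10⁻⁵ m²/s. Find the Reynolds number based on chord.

Re = v·c/ν = 198 × 5.05 / (2.4×10⁻⁵) = 4.17×10^7

Re = 4.17×10^7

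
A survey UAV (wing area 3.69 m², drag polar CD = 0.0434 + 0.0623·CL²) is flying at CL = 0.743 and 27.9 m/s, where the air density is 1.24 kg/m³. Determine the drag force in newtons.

CD = 0.0434 + 0.0623 × 0.743² = 0.07779
D = ½ρv²S·CD = ½ × 1.24 × 27.9² × 3.69 × 0.07779 = 139 N

D = 139 N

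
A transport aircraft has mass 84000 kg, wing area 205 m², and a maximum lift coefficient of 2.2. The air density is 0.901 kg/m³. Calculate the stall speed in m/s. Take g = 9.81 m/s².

Stall occurs when L = W at CL,max. W = mg = 84000 × 9.81 = 8.24×10^5 N.
From L = ½ρV²S·CL,max = W: V_stall = √(2W/(ρSCL,max)) = √(2·8.24×10^5/(0.901·205·2.2))
V_stall = √4056 = 63.7 m/s

V_stall = 63.7 m/s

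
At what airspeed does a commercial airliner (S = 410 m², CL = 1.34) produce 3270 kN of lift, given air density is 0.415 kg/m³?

v = 169 m/s

L = ½ρv²S·CL ⇒ v = √(2L/(ρ·S·CL))
v = √(2 × 3.27×10^6 / (0.415 × 410 × 1.34)) = √28680 = 169 m/s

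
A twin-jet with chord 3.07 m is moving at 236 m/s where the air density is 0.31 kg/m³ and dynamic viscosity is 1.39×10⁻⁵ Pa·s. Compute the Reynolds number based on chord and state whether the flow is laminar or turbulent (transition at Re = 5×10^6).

Re = ρ·v·c/μ = 0.31 × 236 × 3.07 / (1.39×10⁻⁵) = 1.62×10^7
Since 1.62×10^7 > 5×10^6, the flow is turbulent.

Re = 1.62×10^7 (turbulent)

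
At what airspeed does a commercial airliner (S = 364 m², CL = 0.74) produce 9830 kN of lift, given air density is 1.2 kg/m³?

L = ½ρv²S·CL ⇒ v = √(2L/(ρ·S·CL))
v = √(2 × 9.83×10^6 / (1.2 × 364 × 0.74)) = √60820 = 247 m/s

v = 247 m/s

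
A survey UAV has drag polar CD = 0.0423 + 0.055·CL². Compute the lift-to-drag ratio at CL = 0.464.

CD = 0.0423 + 0.055 × 0.464² = 0.05414
L/D = CL/CD = 0.464 / 0.05414 = 8.57

L/D = 8.57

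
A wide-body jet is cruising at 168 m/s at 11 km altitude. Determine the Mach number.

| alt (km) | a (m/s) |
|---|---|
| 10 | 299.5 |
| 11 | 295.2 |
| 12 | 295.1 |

At 11 km, from the table: a = 295.2 m/s.
M = v/a = 168 / 295.2 = 0.569

M = 0.569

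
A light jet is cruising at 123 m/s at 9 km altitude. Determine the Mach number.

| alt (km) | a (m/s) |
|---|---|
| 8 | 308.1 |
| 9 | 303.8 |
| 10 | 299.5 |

M = 0.405

At 9 km, from the table: a = 303.8 m/s.
M = v/a = 123 / 303.8 = 0.405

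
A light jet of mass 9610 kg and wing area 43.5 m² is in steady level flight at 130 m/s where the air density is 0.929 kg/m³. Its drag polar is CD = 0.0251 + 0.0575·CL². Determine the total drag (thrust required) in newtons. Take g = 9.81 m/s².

Weight W = mg = 9610 × 9.81 = 94274 N; in level flight L = W.
q = ½ρv² = ½ × 0.929 × 130² = 7850 Pa.
CL = W/(q·S) = 94274 / (7850 × 43.5) = 0.2761.
CD = 0.0251 + 0.0575 × 0.2761² = 0.02948.
D = q·S·CD = 7850 × 43.5 × 0.02948 = 10070 N

D = 10100 N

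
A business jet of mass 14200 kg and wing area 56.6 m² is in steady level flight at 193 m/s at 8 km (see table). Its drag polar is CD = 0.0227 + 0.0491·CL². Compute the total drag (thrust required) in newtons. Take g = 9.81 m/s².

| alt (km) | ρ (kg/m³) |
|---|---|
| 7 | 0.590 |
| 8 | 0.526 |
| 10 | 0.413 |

At 8 km, from the table: ρ = 0.526 kg/m³.
In steady level flight, lift balances weight: W = mg = 14200 × 9.81 = 1.393×10^5 N.
Dynamic pressure q = 0.5 × 0.526 × 193² = 9796 Pa.
CL = W/(q·S) = 1.393×10^5 / (9796 × 56.6) = 0.2512.
CD = 0.0227 + 0.0491 × 0.2512² = 0.0258.
D = q·S·CD = 9796 × 56.6 × 0.0258 = 14310 N

D = 14300 N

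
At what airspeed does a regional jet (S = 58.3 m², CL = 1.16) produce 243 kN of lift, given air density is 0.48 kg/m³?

L = ½ρv²S·CL ⇒ v = √(2L/(ρ·S·CL))
v = √(2 × 2.43×10^5 / (0.48 × 58.3 × 1.16)) = √14970 = 122 m/s

v = 122 m/s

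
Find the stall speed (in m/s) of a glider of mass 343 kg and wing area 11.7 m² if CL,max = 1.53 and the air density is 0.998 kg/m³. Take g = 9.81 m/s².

At stall, lift equals weight: L = W = m·g = 343 × 9.81 = 3365 N.
From L = ½ρV²S·CL,max = W: V_stall = √(2W/(ρSCL,max)) = √(2·3365/(0.998·11.7·1.53))
V_stall = √376.7 = 19.4 m/s

V_stall = 19.4 m/s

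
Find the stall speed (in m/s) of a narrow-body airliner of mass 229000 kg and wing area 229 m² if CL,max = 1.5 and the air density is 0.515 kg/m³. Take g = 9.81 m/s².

Stall occurs when L = W at CL,max. W = mg = 229000 × 9.81 = 2.246×10^6 N.
V_stall = √(2W/(ρ·S·CL,max)) = √(2 × 2.246×10^6 / (0.515 × 229 × 1.5))
V_stall = √25400 = 159 m/s

V_stall = 159 m/s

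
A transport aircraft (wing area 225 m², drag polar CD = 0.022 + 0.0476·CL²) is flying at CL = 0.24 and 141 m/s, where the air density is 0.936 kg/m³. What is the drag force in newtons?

CD = 0.022 + 0.0476 × 0.24² = 0.02474
D = ½ρv²S·CD = ½ × 0.936 × 141² × 225 × 0.02474 = 51800 N

D = 51800 N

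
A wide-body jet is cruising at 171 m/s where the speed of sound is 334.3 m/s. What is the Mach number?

M = 0.512

M = v/a = 171 / 334.3 = 0.512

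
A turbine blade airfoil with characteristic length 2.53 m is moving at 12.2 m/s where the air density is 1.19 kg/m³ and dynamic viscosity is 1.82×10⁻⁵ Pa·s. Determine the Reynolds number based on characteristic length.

Re = 2.02×10^6

Re = ρ·v·c/μ = 1.19 × 12.2 × 2.53 / (1.82×10⁻⁵) = 2.02×10^6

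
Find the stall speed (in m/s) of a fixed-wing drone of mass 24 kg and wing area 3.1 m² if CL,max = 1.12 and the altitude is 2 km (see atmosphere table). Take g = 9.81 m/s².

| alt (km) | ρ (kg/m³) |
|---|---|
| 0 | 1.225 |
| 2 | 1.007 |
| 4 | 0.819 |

V_stall = 11.6 m/s

At 2 km, from the table: ρ = 1.007 kg/m³.
Stall occurs when L = W at CL,max. W = mg = 24 × 9.81 = 235.4 N.
From L = ½ρV²S·CL,max = W: V_stall = √(2W/(ρSCL,max)) = √(2·235.4/(1.007·3.1·1.12))
V_stall = √134.7 = 11.6 m/s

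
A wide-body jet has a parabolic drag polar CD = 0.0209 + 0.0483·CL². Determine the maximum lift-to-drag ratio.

For CD = CD0 + K·CL², (L/D)max occurs at CL* = √(CD0/K) and equals 1/(2√(K·CD0)).
(L/D)max = 1/(2√(0.0483 × 0.0209)) = 1/(2 × 0.03177) = 15.7

(L/D)max = 15.7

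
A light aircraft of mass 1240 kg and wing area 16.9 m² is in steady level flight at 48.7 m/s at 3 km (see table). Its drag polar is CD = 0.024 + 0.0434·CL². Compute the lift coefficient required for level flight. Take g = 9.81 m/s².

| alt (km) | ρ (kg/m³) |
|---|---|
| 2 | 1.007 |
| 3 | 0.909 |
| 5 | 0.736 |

At 3 km, from the table: ρ = 0.909 kg/m³.
Weight W = mg = 1240 × 9.81 = 12164 N; in level flight L = W.
Dynamic pressure q = 0.5 × 0.909 × 48.7² = 1078 Pa.
Required CL = L/(qS) = 12164/(1078·16.9) = 0.6677.

CL = 0.668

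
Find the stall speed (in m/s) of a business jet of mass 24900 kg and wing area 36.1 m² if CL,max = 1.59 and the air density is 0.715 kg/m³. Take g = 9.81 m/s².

V_stall = 109 m/s

At stall, lift equals weight: L = W = m·g = 24900 × 9.81 = 2.443×10^5 N.
V_stall = √(2W/(ρ·S·CL,max)) = √(2 × 2.443×10^5 / (0.715 × 36.1 × 1.59))
V_stall = √11900 = 109 m/s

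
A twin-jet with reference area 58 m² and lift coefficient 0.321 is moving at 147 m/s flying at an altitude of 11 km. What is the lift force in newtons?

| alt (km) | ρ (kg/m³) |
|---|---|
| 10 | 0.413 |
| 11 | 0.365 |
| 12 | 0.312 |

At 11 km, from the table: ρ = 0.365 kg/m³.
Dynamic pressure q = ½ρv² = ½ × 0.365 × 147² = 3944 Pa.
L = q·S·CL = 3944 × 58 × 0.321 = 73400 N ≈ 73.4 kN

L = 73400 N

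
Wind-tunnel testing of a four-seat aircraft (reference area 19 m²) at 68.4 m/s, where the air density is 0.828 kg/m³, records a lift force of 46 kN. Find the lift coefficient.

From L = ½ρv²S·CL, rearranging gives CL = 2L/(ρv²S).
CL = 2 × 46000 / (0.828 × 68.4² × 19) = 1.25

CL = 1.25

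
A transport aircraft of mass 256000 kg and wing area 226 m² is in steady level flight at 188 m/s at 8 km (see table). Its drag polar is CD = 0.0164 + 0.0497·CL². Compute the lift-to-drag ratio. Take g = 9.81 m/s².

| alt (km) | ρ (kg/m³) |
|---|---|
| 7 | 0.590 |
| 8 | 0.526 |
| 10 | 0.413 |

L/D = 13.7

At 8 km, from the table: ρ = 0.526 kg/m³.
Level flight ⇒ L = W = m·g = 256000 × 9.81 = 2.5114×10^6 N.
Dynamic pressure q = 0.5 × 0.526 × 188² = 9295 Pa.
CL = 2W/(ρv²S) = 2×2.5114×10^6/(0.526×188²×226) = 1.195.
CD = 0.0164 + 0.0497 × 1.195² = 0.08743.
L/D = CL/CD = 1.195 / 0.08743 = 13.7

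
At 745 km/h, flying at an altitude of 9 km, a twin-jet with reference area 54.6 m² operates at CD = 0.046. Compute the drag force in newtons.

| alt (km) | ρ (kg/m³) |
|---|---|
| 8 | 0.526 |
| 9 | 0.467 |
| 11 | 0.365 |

At 9 km, from the table: ρ = 0.467 kg/m³.
Convert speed: v = 745 km/h ÷ 3.6 = 206.9 m/s.
D = ½ρv²S·CD = ½ × 0.467 × 206.9² × 54.6 × 0.046 = 25100 N ≈ 25.1 kN

D = 25100 N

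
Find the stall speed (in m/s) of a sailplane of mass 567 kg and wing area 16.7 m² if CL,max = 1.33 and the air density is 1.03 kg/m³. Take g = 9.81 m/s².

V_stall = 22.1 m/s

Stall occurs when L = W at CL,max. W = mg = 567 × 9.81 = 5562 N.
From L = ½ρV²S·CL,max = W: V_stall = √(2W/(ρSCL,max)) = √(2·5562/(1.03·16.7·1.33))
V_stall = √486.3 = 22.1 m/s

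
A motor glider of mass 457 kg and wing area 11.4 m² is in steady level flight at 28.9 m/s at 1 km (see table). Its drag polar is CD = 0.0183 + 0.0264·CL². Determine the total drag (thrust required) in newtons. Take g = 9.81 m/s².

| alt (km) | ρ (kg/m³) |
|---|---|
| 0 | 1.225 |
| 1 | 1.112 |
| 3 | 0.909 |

At 1 km, from the table: ρ = 1.112 kg/m³.
In steady level flight, lift balances weight: W = mg = 457 × 9.81 = 4483.2 N.
q = ½ρv² = ½ × 1.112 × 28.9² = 464.4 Pa.
CL = W/(q·S) = 4483.2 / (464.4 × 11.4) = 0.8469.
CD = 0.0183 + 0.0264 × 0.8469² = 0.03723.
D = q·S·CD = 464.4 × 11.4 × 0.03723 = 197.1 N

D = 197 N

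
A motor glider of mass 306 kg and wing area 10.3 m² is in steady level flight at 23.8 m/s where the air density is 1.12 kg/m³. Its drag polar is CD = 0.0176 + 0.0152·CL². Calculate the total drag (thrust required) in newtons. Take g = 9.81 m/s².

Level flight ⇒ L = W = m·g = 306 × 9.81 = 3001.9 N.
Dynamic pressure q = 0.5 × 1.12 × 23.8² = 317.2 Pa.
Required CL = L/(qS) = 3001.9/(317.2·10.3) = 0.9188.
CD = 0.0176 + 0.0152 × 0.9188² = 0.03043.
D = q·S·CD = 317.2 × 10.3 × 0.03043 = 99.43 N

D = 99.4 N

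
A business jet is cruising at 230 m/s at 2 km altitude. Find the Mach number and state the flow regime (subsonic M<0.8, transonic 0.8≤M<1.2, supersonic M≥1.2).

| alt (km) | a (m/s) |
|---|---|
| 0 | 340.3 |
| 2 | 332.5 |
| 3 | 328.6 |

M = 0.692 (subsonic)

At 2 km, from the table: a = 332.5 m/s.
M = v/a = 230 / 332.5 = 0.692
M = 0.692 → subsonic.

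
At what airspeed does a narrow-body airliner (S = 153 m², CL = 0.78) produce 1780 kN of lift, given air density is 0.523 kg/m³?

L = ½ρv²S·CL ⇒ v = √(2L/(ρ·S·CL))
v = √(2 × 1.78×10^6 / (0.523 × 153 × 0.78)) = √57040 = 239 m/s

v = 239 m/s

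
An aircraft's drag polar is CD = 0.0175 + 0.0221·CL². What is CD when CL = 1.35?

CD = 0.0578

CD = 0.0175 + 0.0221 × 1.35² = 0.0175 + 0.04028 = 0.0578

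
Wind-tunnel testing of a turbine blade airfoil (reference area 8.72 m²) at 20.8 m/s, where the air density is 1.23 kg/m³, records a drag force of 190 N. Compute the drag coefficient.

CD = 0.0819

From D = ½ρv²S·CD, rearranging gives CD = 2D/(ρv²S).
CD = 2 × 190 / (1.23 × 20.8² × 8.72) = 0.0819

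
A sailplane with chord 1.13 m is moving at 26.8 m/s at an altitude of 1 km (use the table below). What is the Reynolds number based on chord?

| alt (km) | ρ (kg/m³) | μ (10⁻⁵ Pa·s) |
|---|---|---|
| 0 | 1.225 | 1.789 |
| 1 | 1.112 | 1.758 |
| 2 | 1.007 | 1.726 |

At 1 km, from the table: ρ = 1.112 kg/m³, μ = 1.758×10⁻⁵ Pa·s.
Re = ρ·v·c/μ = 1.112 × 26.8 × 1.13 / (1.758×10⁻⁵) = 1.92×10^6

Re = 1.92×10^6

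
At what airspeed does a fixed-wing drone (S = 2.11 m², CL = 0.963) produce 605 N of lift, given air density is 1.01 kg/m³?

v = 24.3 m/s

L = ½ρv²S·CL ⇒ v = √(2L/(ρ·S·CL))
v = √(2 × 605 / (1.01 × 2.11 × 0.963)) = √589.6 = 24.3 m/s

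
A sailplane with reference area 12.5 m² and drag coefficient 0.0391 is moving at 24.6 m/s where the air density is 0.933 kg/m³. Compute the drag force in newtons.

Dynamic pressure q = ½ρv² = ½ × 0.933 × 24.6² = 282.3 Pa.
D = q·S·CD = 282.3 × 12.5 × 0.0391 = 138 N

D = 138 N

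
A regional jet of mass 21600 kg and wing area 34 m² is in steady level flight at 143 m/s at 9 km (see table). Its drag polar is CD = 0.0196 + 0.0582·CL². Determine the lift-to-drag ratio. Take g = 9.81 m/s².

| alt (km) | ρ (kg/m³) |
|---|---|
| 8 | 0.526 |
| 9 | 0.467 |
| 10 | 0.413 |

At 9 km, from the table: ρ = 0.467 kg/m³.
In steady level flight, lift balances weight: W = mg = 21600 × 9.81 = 2.119×10^5 N.
q = ½ρv² = ½ × 0.467 × 143² = 4775 Pa.
CL = W/(q·S) = 2.119×10^5 / (4775 × 34) = 1.305.
CD = 0.0196 + 0.0582 × 1.305² = 0.1188.
L/D = CL/CD = 1.305 / 0.1188 = 11

L/D = 11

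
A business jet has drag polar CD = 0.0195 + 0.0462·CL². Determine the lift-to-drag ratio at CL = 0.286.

CD = 0.0195 + 0.0462 × 0.286² = 0.02328
L/D = CL/CD = 0.286 / 0.02328 = 12.3

L/D = 12.3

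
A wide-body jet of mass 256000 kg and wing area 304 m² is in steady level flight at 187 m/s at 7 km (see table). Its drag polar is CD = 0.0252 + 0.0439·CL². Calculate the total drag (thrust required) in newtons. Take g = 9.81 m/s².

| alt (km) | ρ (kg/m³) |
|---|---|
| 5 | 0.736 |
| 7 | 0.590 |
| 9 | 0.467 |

At 7 km, from the table: ρ = 0.590 kg/m³.
Weight W = mg = 256000 × 9.81 = 2.5114×10^6 N; in level flight L = W.
Dynamic pressure q = 0.5 × 0.59 × 187² = 10320 Pa.
CL = 2W/(ρv²S) = 2×2.5114×10^6/(0.59×187²×304) = 0.8008.
CD = 0.0252 + 0.0439 × 0.8008² = 0.05335.
D = q·S·CD = 10320 × 304 × 0.05335 = 1.673×10^5 N

D = 1.67×10^5 N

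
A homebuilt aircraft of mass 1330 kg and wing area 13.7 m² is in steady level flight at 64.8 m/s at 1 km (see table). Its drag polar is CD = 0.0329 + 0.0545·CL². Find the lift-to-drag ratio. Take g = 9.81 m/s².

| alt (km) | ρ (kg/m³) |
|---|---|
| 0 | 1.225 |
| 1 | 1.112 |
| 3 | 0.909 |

At 1 km, from the table: ρ = 1.112 kg/m³.
In steady level flight, lift balances weight: W = mg = 1330 × 9.81 = 13047 N.
Dynamic pressure q = 0.5 × 1.112 × 64.8² = 2335 Pa.
CL = 2W/(ρv²S) = 2×13047/(1.112×64.8²×13.7) = 0.4079.
CD = 0.0329 + 0.0545 × 0.4079² = 0.04197.
L/D = CL/CD = 0.4079 / 0.04197 = 9.72

L/D = 9.72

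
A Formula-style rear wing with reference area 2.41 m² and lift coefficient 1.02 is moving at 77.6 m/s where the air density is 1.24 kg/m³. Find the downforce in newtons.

L = 9180 N

L = ½ρv²S·CL = ½ × 1.24 × 77.6² × 2.41 × 1.02 = 9180 N ≈ 9.18 kN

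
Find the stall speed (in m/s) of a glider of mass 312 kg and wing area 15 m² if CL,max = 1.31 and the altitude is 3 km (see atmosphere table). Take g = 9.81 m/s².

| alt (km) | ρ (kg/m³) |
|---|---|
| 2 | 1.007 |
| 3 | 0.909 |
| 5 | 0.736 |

V_stall = 18.5 m/s

At 3 km, from the table: ρ = 0.909 kg/m³.
Weight W = mg = 312 × 9.81 = 3061 N.
V_stall = √(2W/(ρ·S·CL,max)) = √(2 × 3061 / (0.909 × 15 × 1.31))
V_stall = √342.7 = 18.5 m/s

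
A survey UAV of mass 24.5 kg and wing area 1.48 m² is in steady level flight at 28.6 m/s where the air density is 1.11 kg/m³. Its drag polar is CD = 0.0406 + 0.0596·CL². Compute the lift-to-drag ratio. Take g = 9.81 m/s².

L/D = 7.42

Level flight ⇒ L = W = m·g = 24.5 × 9.81 = 240.34 N.
Dynamic pressure q = 0.5 × 1.11 × 28.6² = 454 Pa.
Required CL = L/(qS) = 240.34/(454·1.48) = 0.3577.
CD = 0.0406 + 0.0596 × 0.3577² = 0.04823.
L/D = CL/CD = 0.3577 / 0.04823 = 7.42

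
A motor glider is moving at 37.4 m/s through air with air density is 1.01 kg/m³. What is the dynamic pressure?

q = ½ρv² = ½ × 1.01 × 37.4² = 706 Pa

q = 706 Pa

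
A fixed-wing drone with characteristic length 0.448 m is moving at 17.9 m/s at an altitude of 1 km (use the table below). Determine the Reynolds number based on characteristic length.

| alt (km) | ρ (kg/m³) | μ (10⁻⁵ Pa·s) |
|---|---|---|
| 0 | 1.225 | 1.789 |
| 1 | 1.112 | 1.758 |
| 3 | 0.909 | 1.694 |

Re = 5.07×10^5

At 1 km, from the table: ρ = 1.112 kg/m³, μ = 1.758×10⁻⁵ Pa·s.
Re = ρ·v·c/μ = 1.112 × 17.9 × 0.448 / (1.758×10⁻⁵) = 5.07×10^5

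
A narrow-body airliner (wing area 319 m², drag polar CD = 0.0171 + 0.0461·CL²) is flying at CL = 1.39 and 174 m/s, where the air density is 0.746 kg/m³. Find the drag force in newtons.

CD = 0.0171 + 0.0461 × 1.39² = 0.1062
D = ½ρv²S·CD = ½ × 0.746 × 174² × 319 × 0.1062 = 3.82×10^5 N

D = 3.82×10^5 N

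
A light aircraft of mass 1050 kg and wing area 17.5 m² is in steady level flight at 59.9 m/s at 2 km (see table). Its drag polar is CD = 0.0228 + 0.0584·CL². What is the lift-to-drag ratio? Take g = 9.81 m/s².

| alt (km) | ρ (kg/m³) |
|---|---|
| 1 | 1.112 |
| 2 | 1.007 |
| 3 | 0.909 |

L/D = 11.2

At 2 km, from the table: ρ = 1.007 kg/m³.
Level flight ⇒ L = W = m·g = 1050 × 9.81 = 10300 N.
q = ½ρv² = ½ × 1.007 × 59.9² = 1807 Pa.
CL = 2W/(ρv²S) = 2×10300/(1.007×59.9²×17.5) = 0.3258.
CD = 0.0228 + 0.0584 × 0.3258² = 0.029.
L/D = CL/CD = 0.3258 / 0.029 = 11.2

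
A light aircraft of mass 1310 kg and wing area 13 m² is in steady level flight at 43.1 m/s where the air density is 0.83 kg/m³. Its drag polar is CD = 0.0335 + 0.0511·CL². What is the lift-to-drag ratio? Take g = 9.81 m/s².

Weight W = mg = 1310 × 9.81 = 12851 N; in level flight L = W.
q = ½ρv² = ½ × 0.83 × 43.1² = 770.9 Pa.
CL = 2W/(ρv²S) = 2×12851/(0.83×43.1²×13) = 1.282.
CD = 0.0335 + 0.0511 × 1.282² = 0.1175.
L/D = CL/CD = 1.282 / 0.1175 = 10.9

L/D = 10.9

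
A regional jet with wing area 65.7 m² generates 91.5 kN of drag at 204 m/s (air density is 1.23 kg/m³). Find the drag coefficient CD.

From D = ½ρv²S·CD, rearranging gives CD = 2D/(ρv²S).
CD = 2 × 91500 / (1.23 × 204² × 65.7) = 0.0544

CD = 0.0544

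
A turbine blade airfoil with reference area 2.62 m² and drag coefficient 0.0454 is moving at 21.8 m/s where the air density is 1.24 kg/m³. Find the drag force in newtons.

D = 35 N

Dynamic pressure q = ½ρv² = ½ × 1.24 × 21.8² = 294.6 Pa.
D = q·S·CD = 294.6 × 2.62 × 0.0454 = 35 N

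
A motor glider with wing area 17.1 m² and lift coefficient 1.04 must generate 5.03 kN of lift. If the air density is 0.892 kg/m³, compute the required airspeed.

L = ½ρv²S·CL ⇒ v = √(2L/(ρ·S·CL))
v = √(2 × 5030 / (0.892 × 17.1 × 1.04)) = √634.2 = 25.2 m/s

v = 25.2 m/s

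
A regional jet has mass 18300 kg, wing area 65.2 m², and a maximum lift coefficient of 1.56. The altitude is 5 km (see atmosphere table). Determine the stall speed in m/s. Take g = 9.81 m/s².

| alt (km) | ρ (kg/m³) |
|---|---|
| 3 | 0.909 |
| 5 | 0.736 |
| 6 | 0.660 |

V_stall = 69.3 m/s

At 5 km, from the table: ρ = 0.736 kg/m³.
Weight W = mg = 18300 × 9.81 = 1.795×10^5 N.
V_stall = √(2W/(ρ·S·CL,max)) = √(2 × 1.795×10^5 / (0.736 × 65.2 × 1.56))
V_stall = √4796 = 69.3 m/s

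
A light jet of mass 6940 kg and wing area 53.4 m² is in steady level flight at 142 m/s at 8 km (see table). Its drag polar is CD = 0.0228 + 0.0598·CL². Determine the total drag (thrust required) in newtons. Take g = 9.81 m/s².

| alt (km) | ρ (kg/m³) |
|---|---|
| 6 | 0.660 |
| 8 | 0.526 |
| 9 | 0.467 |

D = 7440 N

At 8 km, from the table: ρ = 0.526 kg/m³.
Level flight ⇒ L = W = m·g = 6940 × 9.81 = 68081 N.
q = ½ρv² = ½ × 0.526 × 142² = 5303 Pa.
Required CL = L/(qS) = 68081/(5303·53.4) = 0.2404.
CD = 0.0228 + 0.0598 × 0.2404² = 0.02626.
D = q·S·CD = 5303 × 53.4 × 0.02626 = 7435 N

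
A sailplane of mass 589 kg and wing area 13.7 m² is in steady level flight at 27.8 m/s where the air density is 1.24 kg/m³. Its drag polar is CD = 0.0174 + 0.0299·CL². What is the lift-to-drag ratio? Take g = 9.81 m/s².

Weight W = mg = 589 × 9.81 = 5778.1 N; in level flight L = W.
Dynamic pressure q = 0.5 × 1.24 × 27.8² = 479.2 Pa.
CL = W/(q·S) = 5778.1 / (479.2 × 13.7) = 0.8802.
CD = 0.0174 + 0.0299 × 0.8802² = 0.04057.
L/D = CL/CD = 0.8802 / 0.04057 = 21.7

L/D = 21.7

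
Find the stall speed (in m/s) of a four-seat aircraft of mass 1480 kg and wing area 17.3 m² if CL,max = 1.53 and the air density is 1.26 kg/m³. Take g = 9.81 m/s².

V_stall = 29.5 m/s

At stall, lift equals weight: L = W = m·g = 1480 × 9.81 = 14520 N.
From L = ½ρV²S·CL,max = W: V_stall = √(2W/(ρSCL,max)) = √(2·14520/(1.26·17.3·1.53))
V_stall = √870.7 = 29.5 m/s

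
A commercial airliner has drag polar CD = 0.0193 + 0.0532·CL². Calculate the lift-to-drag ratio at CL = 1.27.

CD = 0.0193 + 0.0532 × 1.27² = 0.1051
L/D = CL/CD = 1.27 / 0.1051 = 12.1

L/D = 12.1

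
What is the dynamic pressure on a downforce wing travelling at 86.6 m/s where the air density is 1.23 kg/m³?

q = ½ρv² = ½ × 1.23 × 86.6² = 4610 Pa

q = 4610 Pa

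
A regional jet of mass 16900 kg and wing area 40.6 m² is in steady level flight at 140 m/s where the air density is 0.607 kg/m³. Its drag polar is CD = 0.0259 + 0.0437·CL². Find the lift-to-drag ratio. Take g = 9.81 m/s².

L/D = 14.8

Weight W = mg = 16900 × 9.81 = 1.6579×10^5 N; in level flight L = W.
q = ½ρv² = ½ × 0.607 × 140² = 5949 Pa.
CL = W/(q·S) = 1.6579×10^5 / (5949 × 40.6) = 0.6865.
CD = 0.0259 + 0.0437 × 0.6865² = 0.04649.
L/D = CL/CD = 0.6865 / 0.04649 = 14.8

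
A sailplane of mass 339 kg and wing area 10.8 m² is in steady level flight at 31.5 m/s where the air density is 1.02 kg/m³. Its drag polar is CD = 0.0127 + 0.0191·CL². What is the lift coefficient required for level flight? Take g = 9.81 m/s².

CL = 0.608

In steady level flight, lift balances weight: W = mg = 339 × 9.81 = 3325.6 N.
q = ½ρv² = ½ × 1.02 × 31.5² = 506 Pa.
CL = 2W/(ρv²S) = 2×3325.6/(1.02×31.5²×10.8) = 0.6085.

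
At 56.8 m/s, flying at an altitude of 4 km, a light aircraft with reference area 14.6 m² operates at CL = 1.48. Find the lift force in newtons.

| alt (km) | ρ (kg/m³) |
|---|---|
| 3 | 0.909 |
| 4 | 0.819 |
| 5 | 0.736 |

L = 28500 N

At 4 km, from the table: ρ = 0.819 kg/m³.
Dynamic pressure q = ½ρv² = ½ × 0.819 × 56.8² = 1321 Pa.
L = q·S·CL = 1321 × 14.6 × 1.48 = 28500 N ≈ 28.5 kN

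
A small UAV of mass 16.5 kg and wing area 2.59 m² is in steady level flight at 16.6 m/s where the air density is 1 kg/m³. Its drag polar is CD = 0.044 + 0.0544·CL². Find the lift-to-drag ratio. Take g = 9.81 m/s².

In steady level flight, lift balances weight: W = mg = 16.5 × 9.81 = 161.87 N.
q = ½ρv² = ½ × 1 × 16.6² = 137.8 Pa.
Required CL = L/(qS) = 161.87/(137.8·2.59) = 0.4536.
CD = 0.044 + 0.0544 × 0.4536² = 0.05519.
L/D = CL/CD = 0.4536 / 0.05519 = 8.22

L/D = 8.22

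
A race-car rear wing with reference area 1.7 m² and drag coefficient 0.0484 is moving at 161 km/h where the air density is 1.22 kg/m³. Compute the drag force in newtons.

Convert speed: v = 161 km/h ÷ 3.6 = 44.72 m/s.
Dynamic pressure q = ½ρv² = ½ × 1.22 × 44.72² = 1220 Pa.
D = q·S·CD = 1220 × 1.7 × 0.0484 = 100 N

D = 100 N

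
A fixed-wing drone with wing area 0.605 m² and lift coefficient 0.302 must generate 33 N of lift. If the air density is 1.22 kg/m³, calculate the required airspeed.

L = ½ρv²S·CL ⇒ v = √(2L/(ρ·S·CL))
v = √(2 × 33 / (1.22 × 0.605 × 0.302)) = √296.1 = 17.2 m/s

v = 17.2 m/s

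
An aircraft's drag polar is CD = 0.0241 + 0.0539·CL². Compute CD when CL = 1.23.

CD = 0.106

CD = 0.0241 + 0.0539 × 1.23² = 0.0241 + 0.08155 = 0.106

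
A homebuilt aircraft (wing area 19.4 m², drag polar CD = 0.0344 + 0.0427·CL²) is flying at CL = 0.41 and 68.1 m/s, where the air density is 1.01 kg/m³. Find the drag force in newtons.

CD = 0.0344 + 0.0427 × 0.41² = 0.04158
D = ½ρv²S·CD = ½ × 1.01 × 68.1² × 19.4 × 0.04158 = 1890 N

D = 1890 N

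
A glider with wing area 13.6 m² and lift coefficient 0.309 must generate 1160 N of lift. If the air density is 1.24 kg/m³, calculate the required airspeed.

v = 21.1 m/s

L = ½ρv²S·CL ⇒ v = √(2L/(ρ·S·CL))
v = √(2 × 1160 / (1.24 × 13.6 × 0.309)) = √445.2 = 21.1 m/s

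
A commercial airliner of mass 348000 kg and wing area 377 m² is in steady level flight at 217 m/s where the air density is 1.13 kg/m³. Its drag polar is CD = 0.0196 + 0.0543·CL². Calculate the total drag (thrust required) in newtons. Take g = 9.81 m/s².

D = 2.6×10^5 N

Weight W = mg = 348000 × 9.81 = 3.4139×10^6 N; in level flight L = W.
q = ½ρv² = ½ × 1.13 × 217² = 26610 Pa.
CL = W/(q·S) = 3.4139×10^6 / (26610 × 377) = 0.3404.
CD = 0.0196 + 0.0543 × 0.3404² = 0.02589.
D = q·S·CD = 26610 × 377 × 0.02589 = 2.597×10^5 N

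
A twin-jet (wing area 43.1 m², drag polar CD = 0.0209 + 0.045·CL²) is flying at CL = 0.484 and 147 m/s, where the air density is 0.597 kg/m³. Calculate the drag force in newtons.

D = 8740 N

CD = 0.0209 + 0.045 × 0.484² = 0.03144
D = ½ρv²S·CD = ½ × 0.597 × 147² × 43.1 × 0.03144 = 8740 N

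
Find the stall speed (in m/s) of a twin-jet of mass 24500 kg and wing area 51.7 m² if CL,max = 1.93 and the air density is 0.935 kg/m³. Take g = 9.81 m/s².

Weight W = mg = 24500 × 9.81 = 2.403×10^5 N.
From L = ½ρV²S·CL,max = W: V_stall = √(2W/(ρSCL,max)) = √(2·2.403×10^5/(0.935·51.7·1.93))
V_stall = √5152 = 71.8 m/s

V_stall = 71.8 m/s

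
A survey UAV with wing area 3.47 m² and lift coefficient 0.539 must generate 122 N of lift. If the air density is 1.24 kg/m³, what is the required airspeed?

v = 10.3 m/s

L = ½ρv²S·CL ⇒ v = √(2L/(ρ·S·CL))
v = √(2 × 122 / (1.24 × 3.47 × 0.539)) = √105.2 = 10.3 m/s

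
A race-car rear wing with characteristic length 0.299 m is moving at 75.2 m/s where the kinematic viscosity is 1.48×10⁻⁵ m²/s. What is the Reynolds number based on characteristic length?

Re = v·c/ν = 75.2 × 0.299 / (1.48×10⁻⁵) = 1.52×10^6

Re = 1.52×10^6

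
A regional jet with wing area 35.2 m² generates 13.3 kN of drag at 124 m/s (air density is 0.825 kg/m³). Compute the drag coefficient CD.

From D = ½ρv²S·CD, rearranging gives CD = 2D/(ρv²S).
CD = 2 × 13300 / (0.825 × 124² × 35.2) = 0.0596

CD = 0.0596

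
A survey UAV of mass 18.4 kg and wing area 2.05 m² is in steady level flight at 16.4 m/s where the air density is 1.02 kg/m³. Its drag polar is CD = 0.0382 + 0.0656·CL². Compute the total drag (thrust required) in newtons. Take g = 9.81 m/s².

D = 18.3 N

Weight W = mg = 18.4 × 9.81 = 180.5 N; in level flight L = W.
q = ½ρv² = ½ × 1.02 × 16.4² = 137.2 Pa.
CL = W/(q·S) = 180.5 / (137.2 × 2.05) = 0.6419.
CD = 0.0382 + 0.0656 × 0.6419² = 0.06523.
D = q·S·CD = 137.2 × 2.05 × 0.06523 = 18.34 N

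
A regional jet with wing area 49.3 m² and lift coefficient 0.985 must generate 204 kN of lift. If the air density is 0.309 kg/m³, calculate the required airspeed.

v = 165 m/s

L = ½ρv²S·CL ⇒ v = √(2L/(ρ·S·CL))
v = √(2 × 2.04×10^5 / (0.309 × 49.3 × 0.985)) = √27190 = 165 m/s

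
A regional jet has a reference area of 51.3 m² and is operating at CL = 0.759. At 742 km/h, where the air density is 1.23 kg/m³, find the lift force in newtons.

Convert speed: v = 742 km/h ÷ 3.6 = 206.1 m/s.
L = ½ρv²S·CL = ½ × 1.23 × 206.1² × 51.3 × 0.759 = 1.02×10^6 N ≈ 1020 kN

L = 1.02×10^6 N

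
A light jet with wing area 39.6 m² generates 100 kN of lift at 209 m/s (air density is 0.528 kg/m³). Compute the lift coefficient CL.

CL = 0.219

From L = ½ρv²S·CL, rearranging gives CL = 2L/(ρv²S).
CL = 2 × 1×10^5 / (0.528 × 209² × 39.6) = 0.219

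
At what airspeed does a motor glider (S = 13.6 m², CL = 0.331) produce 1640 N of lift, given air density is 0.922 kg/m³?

v = 28.1 m/s

L = ½ρv²S·CL ⇒ v = √(2L/(ρ·S·CL))
v = √(2 × 1640 / (0.922 × 13.6 × 0.331)) = √790.3 = 28.1 m/s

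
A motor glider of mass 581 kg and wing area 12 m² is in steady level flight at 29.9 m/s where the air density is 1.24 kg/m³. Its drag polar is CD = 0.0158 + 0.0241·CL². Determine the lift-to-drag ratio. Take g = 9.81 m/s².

L/D = 25.6

Level flight ⇒ L = W = m·g = 581 × 9.81 = 5699.6 N.
q = ½ρv² = ½ × 1.24 × 29.9² = 554.3 Pa.
Required CL = L/(qS) = 5699.6/(554.3·12) = 0.8569.
CD = 0.0158 + 0.0241 × 0.8569² = 0.0335.
L/D = CL/CD = 0.8569 / 0.0335 = 25.6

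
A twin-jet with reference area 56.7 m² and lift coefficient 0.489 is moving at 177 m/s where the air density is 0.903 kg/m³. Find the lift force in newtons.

Dynamic pressure q = ½ρv² = ½ × 0.903 × 177² = 14150 Pa.
L = q·S·CL = 14150 × 56.7 × 0.489 = 3.92×10^5 N ≈ 392 kN

L = 3.92×10^5 N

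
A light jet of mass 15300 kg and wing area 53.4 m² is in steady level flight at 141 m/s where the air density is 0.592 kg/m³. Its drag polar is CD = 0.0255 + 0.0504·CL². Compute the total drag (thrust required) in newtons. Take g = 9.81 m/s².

Weight W = mg = 15300 × 9.81 = 1.5009×10^5 N; in level flight L = W.
Dynamic pressure q = 0.5 × 0.592 × 141² = 5885 Pa.
Required CL = L/(qS) = 1.5009×10^5/(5885·53.4) = 0.4776.
CD = 0.0255 + 0.0504 × 0.4776² = 0.037.
D = q·S·CD = 5885 × 53.4 × 0.037 = 11630 N

D = 11600 N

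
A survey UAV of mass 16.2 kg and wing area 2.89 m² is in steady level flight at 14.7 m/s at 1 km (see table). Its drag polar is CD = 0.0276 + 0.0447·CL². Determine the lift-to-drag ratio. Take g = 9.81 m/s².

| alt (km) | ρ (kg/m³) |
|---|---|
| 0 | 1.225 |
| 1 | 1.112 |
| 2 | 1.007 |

L/D = 12.4

At 1 km, from the table: ρ = 1.112 kg/m³.
Weight W = mg = 16.2 × 9.81 = 158.92 N; in level flight L = W.
Dynamic pressure q = 0.5 × 1.112 × 14.7² = 120.1 Pa.
CL = 2W/(ρv²S) = 2×158.92/(1.112×14.7²×2.89) = 0.4577.
CD = 0.0276 + 0.0447 × 0.4577² = 0.03696.
L/D = CL/CD = 0.4577 / 0.03696 = 12.4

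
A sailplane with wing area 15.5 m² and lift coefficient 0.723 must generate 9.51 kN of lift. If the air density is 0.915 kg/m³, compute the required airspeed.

v = 43.1 m/s

L = ½ρv²S·CL ⇒ v = √(2L/(ρ·S·CL))
v = √(2 × 9510 / (0.915 × 15.5 × 0.723)) = √1855 = 43.1 m/s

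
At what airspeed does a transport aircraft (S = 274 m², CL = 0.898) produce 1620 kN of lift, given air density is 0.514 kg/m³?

v = 160 m/s

L = ½ρv²S·CL ⇒ v = √(2L/(ρ·S·CL))
v = √(2 × 1.62×10^6 / (0.514 × 274 × 0.898)) = √25620 = 160 m/s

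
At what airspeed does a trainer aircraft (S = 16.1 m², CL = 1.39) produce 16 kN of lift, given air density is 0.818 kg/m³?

v = 41.8 m/s

L = ½ρv²S·CL ⇒ v = √(2L/(ρ·S·CL))
v = √(2 × 16000 / (0.818 × 16.1 × 1.39)) = √1748 = 41.8 m/s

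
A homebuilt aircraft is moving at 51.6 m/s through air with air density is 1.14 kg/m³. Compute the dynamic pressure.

q = 1520 Pa

q = ½ρv² = ½ × 1.14 × 51.6² = 1520 Pa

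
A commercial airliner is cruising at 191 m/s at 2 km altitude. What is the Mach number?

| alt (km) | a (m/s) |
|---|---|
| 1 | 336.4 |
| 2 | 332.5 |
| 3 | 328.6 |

At 2 km, from the table: a = 332.5 m/s.
M = v/a = 191 / 332.5 = 0.574

M = 0.574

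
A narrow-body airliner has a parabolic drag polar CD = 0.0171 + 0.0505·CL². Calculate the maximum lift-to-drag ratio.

For CD = CD0 + K·CL², (L/D)max occurs at CL* = √(CD0/K) and equals 1/(2√(K·CD0)).
(L/D)max = 1/(2√(0.0505 × 0.0171)) = 1/(2 × 0.02939) = 17

(L/D)max = 17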